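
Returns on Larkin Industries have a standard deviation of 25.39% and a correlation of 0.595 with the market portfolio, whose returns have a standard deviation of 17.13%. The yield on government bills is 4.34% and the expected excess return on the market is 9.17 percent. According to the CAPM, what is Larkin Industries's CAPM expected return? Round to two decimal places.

12.43%

β = ρ × σ_i / σ_m = 0.595 × 25.39% / 17.13% = 0.8819
E(R) = 4.34% + 0.8819 × 9.17% = 12.43%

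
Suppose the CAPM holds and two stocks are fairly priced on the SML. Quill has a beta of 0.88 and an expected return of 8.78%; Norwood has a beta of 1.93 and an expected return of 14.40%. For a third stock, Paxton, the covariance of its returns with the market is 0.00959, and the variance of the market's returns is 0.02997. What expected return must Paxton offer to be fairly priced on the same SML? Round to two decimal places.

MRP = (14.40% − 8.78%) / (1.93 − 0.88) = 5.3524%
R_f = 8.78% − 0.88 × 5.3524% = 4.0699%
β_Paxton = Cov / Var(R_m) = 0.00959 / 0.02997 = 0.3200
E(R_Paxton) = R_f + β × MRP = 4.0699% + 0.3200 × 5.3524% = 5.78%

5.78%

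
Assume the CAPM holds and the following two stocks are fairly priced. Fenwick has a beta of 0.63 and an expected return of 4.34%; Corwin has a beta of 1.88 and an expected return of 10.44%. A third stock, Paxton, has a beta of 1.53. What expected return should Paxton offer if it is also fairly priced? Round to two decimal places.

8.73%

MRP (SML slope) = (10.44% − 4.34%) / (1.88 − 0.63) = 6.10% / 1.25 = 4.8800%
R_f (intercept) = 4.34% − 0.63 × 4.8800% = 1.2656%
E(R_Paxton) = R_f + β × MRP = 1.2656% + 1.53 × 4.8800% = 8.73%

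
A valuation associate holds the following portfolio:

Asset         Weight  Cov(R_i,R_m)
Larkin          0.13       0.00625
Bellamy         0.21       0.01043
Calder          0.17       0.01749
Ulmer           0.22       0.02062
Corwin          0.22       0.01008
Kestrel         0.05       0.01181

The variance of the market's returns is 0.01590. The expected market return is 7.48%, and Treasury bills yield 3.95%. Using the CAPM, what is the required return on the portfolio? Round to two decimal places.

6.91%

β_Larkin = 0.00625 / 0.01590 = 0.3931
β_Bellamy = 0.01043 / 0.01590 = 0.6560
β_Calder = 0.01749 / 0.01590 = 1.1000
β_Ulmer = 0.02062 / 0.01590 = 1.2969
β_Corwin = 0.01008 / 0.01590 = 0.6340
β_Kestrel = 0.01181 / 0.01590 = 0.7428
β_P = Σ w_i β_i = 0.13×0.3931 + 0.21×0.6560 + 0.17×1.1000 + 0.22×1.2969 + 0.22×0.6340 + 0.05×0.7428 = 0.8378
MRP = 7.48% − 3.95% = 3.53%
E(R_P) = R_f + β_P × MRP = 3.95% + 0.8378 × 3.53% = 6.91%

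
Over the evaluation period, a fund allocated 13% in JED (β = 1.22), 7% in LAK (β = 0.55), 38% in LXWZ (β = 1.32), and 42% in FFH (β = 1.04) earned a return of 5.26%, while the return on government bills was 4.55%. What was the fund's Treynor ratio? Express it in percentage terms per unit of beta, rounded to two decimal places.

β_P = 0.13×1.22 + 0.07×0.55 + 0.38×1.32 + 0.42×1.04 = 1.1355
Treynor = (R_P − R_f) / β_P = (5.26% − 4.55%) / 1.1355 = 0.71% / 1.1355 = 0.63%

0.63%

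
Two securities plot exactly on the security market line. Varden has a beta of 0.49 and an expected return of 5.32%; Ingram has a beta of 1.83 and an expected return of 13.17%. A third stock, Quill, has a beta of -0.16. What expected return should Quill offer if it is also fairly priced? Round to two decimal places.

1.51%

MRP (SML slope) = (13.17% − 5.32%) / (1.83 − 0.49) = 7.85% / 1.34 = 5.8582%
R_f (intercept) = 5.32% − 0.49 × 5.8582% = 2.4495%
E(R_Quill) = R_f + β × MRP = 2.4495% + -0.16 × 5.8582% = 1.51%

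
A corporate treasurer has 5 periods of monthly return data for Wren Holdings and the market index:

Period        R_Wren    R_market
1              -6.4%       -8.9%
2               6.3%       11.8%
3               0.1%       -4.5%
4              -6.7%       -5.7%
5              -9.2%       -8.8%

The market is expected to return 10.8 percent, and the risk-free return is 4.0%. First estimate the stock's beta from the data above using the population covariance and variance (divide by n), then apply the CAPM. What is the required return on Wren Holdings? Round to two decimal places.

Mean R_i = (-6.4 + 6.3 + 0.1 − 6.7 − 9.2) / 5 = -3.1800%
Mean R_m = (-8.9 + 11.8 − 4.5 − 5.7 − 8.8) / 5 = -3.2200%
Σ(R_i − R̄_i)(R_m − R̄_m) = 198.8020  ⇒  Cov = 198.8020 / 5 = 39.7604
Σ(R_m − R̄_m)² = 296.7880  ⇒  Var(R_m) = 296.7880 / 5 = 59.3576
β = Cov / Var(R_m) = 39.7604 / 59.3576 = 0.6698
MRP = 10.8% − 4.0% = 6.80%
E(R) = R_f + β × MRP = 4.0% + 0.6698 × 6.8% = 8.55%

8.55%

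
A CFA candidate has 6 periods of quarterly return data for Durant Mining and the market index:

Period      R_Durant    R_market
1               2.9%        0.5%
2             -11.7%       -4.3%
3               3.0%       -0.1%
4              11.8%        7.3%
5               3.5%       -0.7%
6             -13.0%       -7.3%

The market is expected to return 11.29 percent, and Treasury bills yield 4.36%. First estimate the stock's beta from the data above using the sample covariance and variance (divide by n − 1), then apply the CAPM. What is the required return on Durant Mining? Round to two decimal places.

17.24%

Mean R_i = (2.9 − 11.7 + 3.0 + 11.8 + 3.5 − 13.0) / 6 = -0.5833%
Mean R_m = (0.5 − 4.3 − 0.1 + 7.3 − 0.7 − 7.3) / 6 = -0.7667%
Σ(R_i − R̄_i)(R_m − R̄_m) = 227.3667  ⇒  Cov = 227.3667 / 5 = 45.4733
Σ(R_m − R̄_m)² = 122.2933  ⇒  Var(R_m) = 122.2933 / 5 = 24.4587
β = Cov / Var(R_m) = 45.4733 / 24.4587 = 1.8592
MRP = 11.29% − 4.36% = 6.93%
E(R) = R_f + β × MRP = 4.36% + 1.8592 × 6.93% = 17.24%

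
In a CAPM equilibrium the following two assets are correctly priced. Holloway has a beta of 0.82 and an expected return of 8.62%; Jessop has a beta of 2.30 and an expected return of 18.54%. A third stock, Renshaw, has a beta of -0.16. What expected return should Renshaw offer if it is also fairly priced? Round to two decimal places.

MRP (SML slope) = (18.54% − 8.62%) / (2.30 − 0.82) = 9.92% / 1.48 = 6.7027%
R_f (intercept) = 8.62% − 0.82 × 6.7027% = 3.1238%
E(R_Renshaw) = R_f + β × MRP = 3.1238% + -0.16 × 6.7027% = 2.05%

2.05%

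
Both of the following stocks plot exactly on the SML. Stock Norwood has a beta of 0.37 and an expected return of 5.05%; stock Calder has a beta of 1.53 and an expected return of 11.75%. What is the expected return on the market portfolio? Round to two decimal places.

8.69%

Both satisfy E(R) = R_f + β·MRP, so the slope of the SML is
MRP = (11.75% − 5.05%) / (1.53 − 0.37) = 6.70% / 1.16 = 5.7759%
R_f = E(R_Norwood) − β_Norwood·MRP = 5.05% − 0.37 × 5.7759% = 2.9129%
E(R_m) = R_f + MRP = 2.9129% + 5.7759% = 8.69%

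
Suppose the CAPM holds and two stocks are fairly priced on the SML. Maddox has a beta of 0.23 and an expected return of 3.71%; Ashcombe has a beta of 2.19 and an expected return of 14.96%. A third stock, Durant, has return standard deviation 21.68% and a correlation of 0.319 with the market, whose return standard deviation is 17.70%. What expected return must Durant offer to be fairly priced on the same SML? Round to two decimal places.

MRP = (14.96% − 3.71%) / (2.19 − 0.23) = 5.7398%
R_f = 3.71% − 0.23 × 5.7398% = 2.3898%
β_Durant = ρ·σ_i/σ_m = 0.319 × 21.68 / 17.70 = 0.3907
E(R_Durant) = R_f + β × MRP = 2.3898% + 0.3907 × 5.7398% = 4.63%

4.63%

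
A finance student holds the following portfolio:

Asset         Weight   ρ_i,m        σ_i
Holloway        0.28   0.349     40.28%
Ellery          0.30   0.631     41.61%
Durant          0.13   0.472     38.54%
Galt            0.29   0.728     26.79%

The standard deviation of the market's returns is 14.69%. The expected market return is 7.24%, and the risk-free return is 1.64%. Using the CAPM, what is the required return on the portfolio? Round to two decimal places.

β_Holloway = 0.349 × 40.28% / 14.69% = 0.9570
β_Ellery = 0.631 × 41.61% / 14.69% = 1.7873
β_Durant = 0.472 × 38.54% / 14.69% = 1.2383
β_Galt = 0.728 × 26.79% / 14.69% = 1.3276
β_P = Σ w_i β_i = 0.28×0.9570 + 0.30×1.7873 + 0.13×1.2383 + 0.29×1.3276 = 1.3501
MRP = 7.24% − 1.64% = 5.60%
E(R_P) = R_f + β_P × MRP = 1.64% + 1.3501 × 5.60% = 9.20%

9.20%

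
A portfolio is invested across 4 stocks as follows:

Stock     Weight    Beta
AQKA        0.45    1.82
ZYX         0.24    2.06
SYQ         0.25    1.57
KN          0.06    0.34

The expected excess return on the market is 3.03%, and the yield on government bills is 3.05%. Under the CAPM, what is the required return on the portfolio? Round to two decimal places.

8.28%

β_P = Σ w_i β_i = 0.45×1.82 + 0.24×2.06 + 0.25×1.57 + 0.06×0.34 = 1.7263
E(R_P) = R_f + β_P × MRP = 3.05% + 1.7263 × 3.03% = 8.28%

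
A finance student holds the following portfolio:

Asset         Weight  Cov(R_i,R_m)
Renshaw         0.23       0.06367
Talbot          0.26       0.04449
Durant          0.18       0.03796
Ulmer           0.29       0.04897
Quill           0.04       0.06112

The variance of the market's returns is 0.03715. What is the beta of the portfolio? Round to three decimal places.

β_Renshaw = 0.06367 / 0.03715 = 1.7139
β_Talbot = 0.04449 / 0.03715 = 1.1976
β_Durant = 0.03796 / 0.03715 = 1.0218
β_Ulmer = 0.04897 / 0.03715 = 1.3182
β_Quill = 0.06112 / 0.03715 = 1.6452
β_P = Σ w_i β_i = 0.23×1.7139 + 0.26×1.1976 + 0.18×1.0218 + 0.29×1.3182 + 0.04×1.6452 = 1.3376

1.338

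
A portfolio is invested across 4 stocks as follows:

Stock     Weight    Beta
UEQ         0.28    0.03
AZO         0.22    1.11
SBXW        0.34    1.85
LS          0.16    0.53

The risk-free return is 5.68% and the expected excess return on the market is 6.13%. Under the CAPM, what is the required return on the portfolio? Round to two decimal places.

β_P = Σ w_i β_i = 0.28×0.03 + 0.22×1.11 + 0.34×1.85 + 0.16×0.53 = 0.9664
E(R_P) = R_f + β_P × MRP = 5.68% + 0.9664 × 6.13% = 11.60%

11.60%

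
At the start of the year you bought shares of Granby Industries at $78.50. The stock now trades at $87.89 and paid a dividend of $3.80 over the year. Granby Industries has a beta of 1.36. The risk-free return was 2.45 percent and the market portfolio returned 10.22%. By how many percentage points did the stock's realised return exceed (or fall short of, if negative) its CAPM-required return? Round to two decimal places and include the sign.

+3.79%

Realised HPR = (P1 + D1 − P0) / P0 = (87.89 + 3.80 − 78.50) / 78.50 = 13.19 / 78.50 = 16.8025%
MRP = 10.22% − 2.45% = 7.77%
CAPM required = R_f + β·MRP = 2.45% + 1.36 × 7.77% = 13.0172%
α = realised − required = 16.8025% − 13.0172% = +3.79%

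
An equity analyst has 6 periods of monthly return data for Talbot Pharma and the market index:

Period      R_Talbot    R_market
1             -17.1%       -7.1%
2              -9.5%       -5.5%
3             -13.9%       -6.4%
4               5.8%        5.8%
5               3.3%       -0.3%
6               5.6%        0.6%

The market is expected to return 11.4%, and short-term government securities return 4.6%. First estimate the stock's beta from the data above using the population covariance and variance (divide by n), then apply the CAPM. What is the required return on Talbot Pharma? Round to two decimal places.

17.52%

Mean R_i = (-17.1 − 9.5 − 13.9 + 5.8 + 3.3 + 5.6) / 6 = -4.3000%
Mean R_m = (-7.1 − 5.5 − 6.4 + 5.8 − 0.3 + 0.6) / 6 = -2.1500%
Σ(R_i − R̄_i)(R_m − R̄_m) = 243.1600  ⇒  Cov = 243.1600 / 6 = 40.5267
Σ(R_m − R̄_m)² = 127.9750  ⇒  Var(R_m) = 127.9750 / 6 = 21.3292
β = Cov / Var(R_m) = 40.5267 / 21.3292 = 1.9001
MRP = 11.4% − 4.6% = 6.80%
E(R) = R_f + β × MRP = 4.6% + 1.9001 × 6.8% = 17.52%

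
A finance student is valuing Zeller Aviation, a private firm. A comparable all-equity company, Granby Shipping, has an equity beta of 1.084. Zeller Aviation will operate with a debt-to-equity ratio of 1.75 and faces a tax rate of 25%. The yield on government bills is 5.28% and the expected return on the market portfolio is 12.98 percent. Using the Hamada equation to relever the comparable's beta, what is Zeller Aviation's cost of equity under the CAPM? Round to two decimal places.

β_L = β_U × [1 + (1 − t)(D/E)] = 1.084 × [1 + (1 − 0.25) × 1.75]
    = 1.084 × [1 + 0.75 × 1.75] = 1.084 × 2.3125 = 2.5068
MRP = 12.98% − 5.28% = 7.70%
E(R) = R_f + β_L × MRP = 5.28% + 2.5068 × 7.70% = 24.58%

24.58%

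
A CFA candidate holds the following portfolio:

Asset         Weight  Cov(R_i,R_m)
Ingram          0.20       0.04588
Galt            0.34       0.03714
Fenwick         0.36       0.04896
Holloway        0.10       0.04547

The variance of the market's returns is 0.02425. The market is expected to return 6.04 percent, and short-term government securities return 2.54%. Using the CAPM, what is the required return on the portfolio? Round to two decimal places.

β_Ingram = 0.04588 / 0.02425 = 1.8920
β_Galt = 0.03714 / 0.02425 = 1.5315
β_Fenwick = 0.04896 / 0.02425 = 2.0190
β_Holloway = 0.04547 / 0.02425 = 1.8751
β_P = Σ w_i β_i = 0.20×1.8920 + 0.34×1.5315 + 0.36×2.0190 + 0.10×1.8751 = 1.8135
MRP = 6.04% − 2.54% = 3.50%
E(R_P) = R_f + β_P × MRP = 2.54% + 1.8135 × 3.50% = 8.89%

8.89%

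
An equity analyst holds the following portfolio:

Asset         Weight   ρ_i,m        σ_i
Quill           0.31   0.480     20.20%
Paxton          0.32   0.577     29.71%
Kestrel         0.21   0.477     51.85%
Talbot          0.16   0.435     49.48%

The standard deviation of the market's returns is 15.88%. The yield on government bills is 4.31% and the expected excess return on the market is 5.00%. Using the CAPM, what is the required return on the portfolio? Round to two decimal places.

β_Quill = 0.480 × 20.20% / 15.88% = 0.6106
β_Paxton = 0.577 × 29.71% / 15.88% = 1.0795
β_Kestrel = 0.477 × 51.85% / 15.88% = 1.5575
β_Talbot = 0.435 × 49.48% / 15.88% = 1.3554
β_P = Σ w_i β_i = 0.31×0.6106 + 0.32×1.0795 + 0.21×1.5575 + 0.16×1.3554 = 1.0787
E(R_P) = R_f + β_P × MRP = 4.31% + 1.0787 × 5.00% = 9.70%

9.70%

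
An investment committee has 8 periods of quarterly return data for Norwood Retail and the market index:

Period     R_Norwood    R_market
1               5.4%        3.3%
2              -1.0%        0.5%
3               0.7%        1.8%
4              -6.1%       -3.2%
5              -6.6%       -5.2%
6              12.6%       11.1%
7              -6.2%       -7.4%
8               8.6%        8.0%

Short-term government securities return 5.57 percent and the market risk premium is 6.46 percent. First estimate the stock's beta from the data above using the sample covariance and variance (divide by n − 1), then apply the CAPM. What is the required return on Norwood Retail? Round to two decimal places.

Mean R_i = (5.4 − 1.0 + 0.7 − 6.1 − 6.6 + 12.6 − 6.2 + 8.6) / 8 = 0.9250%
Mean R_m = (3.3 + 0.5 + 1.8 − 3.2 − 5.2 + 11.1 − 7.4 + 8.0) / 8 = 1.1125%
Σ(R_i − R̄_i)(R_m − R̄_m) = 318.7275  ⇒  Cov = 318.7275 / 7 = 45.5325
Σ(R_m − R̄_m)² = 283.7288  ⇒  Var(R_m) = 283.7288 / 7 = 40.5327
β = Cov / Var(R_m) = 45.5325 / 40.5327 = 1.1234
E(R) = R_f + β × MRP = 5.57% + 1.1234 × 6.46% = 12.83%

12.83%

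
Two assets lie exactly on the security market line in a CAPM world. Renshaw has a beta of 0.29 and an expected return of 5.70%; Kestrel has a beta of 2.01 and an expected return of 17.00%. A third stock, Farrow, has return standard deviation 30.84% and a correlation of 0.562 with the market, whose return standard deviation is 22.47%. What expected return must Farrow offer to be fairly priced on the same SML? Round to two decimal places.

MRP = (17.00% − 5.70%) / (2.01 − 0.29) = 6.5698%
R_f = 5.70% − 0.29 × 6.5698% = 3.7948%
β_Farrow = ρ·σ_i/σ_m = 0.562 × 30.84 / 22.47 = 0.7713
E(R_Farrow) = R_f + β × MRP = 3.7948% + 0.7713 × 6.5698% = 8.86%

8.86%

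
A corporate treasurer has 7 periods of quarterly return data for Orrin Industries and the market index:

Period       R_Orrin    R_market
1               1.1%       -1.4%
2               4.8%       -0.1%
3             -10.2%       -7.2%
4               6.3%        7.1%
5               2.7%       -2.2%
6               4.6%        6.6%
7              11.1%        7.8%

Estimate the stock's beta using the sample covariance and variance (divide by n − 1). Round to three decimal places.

0.994

Mean R_i = (1.1 + 4.8 − 10.2 + 6.3 + 2.7 + 4.6 + 11.1) / 7 = 2.9143%
Mean R_m = (-1.4 − 0.1 − 7.2 + 7.1 − 2.2 + 6.6 + 7.8) / 7 = 1.5143%
Σ(R_i − R̄_i)(R_m − R̄_m) = 196.2586  ⇒  Cov = 196.2586 / 6 = 32.7098
Σ(R_m − R̄_m)² = 197.4086  ⇒  Var(R_m) = 197.4086 / 6 = 32.9014
β = Cov / Var(R_m) = 32.7098 / 32.9014 = 0.9942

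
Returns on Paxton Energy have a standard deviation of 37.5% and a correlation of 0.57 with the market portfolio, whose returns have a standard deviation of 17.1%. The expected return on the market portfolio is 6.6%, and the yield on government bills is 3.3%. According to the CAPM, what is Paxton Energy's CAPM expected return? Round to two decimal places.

7.43%

β = ρ × σ_i / σ_m = 0.57 × 37.5% / 17.1% = 1.2500
MRP = 6.6% − 3.3% = 3.30%
E(R) = 3.3% + 1.2500 × 3.3% = 7.43%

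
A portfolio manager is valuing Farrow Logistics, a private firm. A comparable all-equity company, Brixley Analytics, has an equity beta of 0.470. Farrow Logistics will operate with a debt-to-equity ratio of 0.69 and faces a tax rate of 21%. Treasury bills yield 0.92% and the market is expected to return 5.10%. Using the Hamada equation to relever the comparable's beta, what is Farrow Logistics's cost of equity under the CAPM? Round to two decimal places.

β_L = β_U × [1 + (1 − t)(D/E)] = 0.470 × [1 + (1 − 0.21) × 0.69]
    = 0.470 × [1 + 0.79 × 0.69] = 0.470 × 1.5451 = 0.7262
MRP = 5.10% − 0.92% = 4.18%
E(R) = R_f + β_L × MRP = 0.92% + 0.7262 × 4.18% = 3.96%

3.96%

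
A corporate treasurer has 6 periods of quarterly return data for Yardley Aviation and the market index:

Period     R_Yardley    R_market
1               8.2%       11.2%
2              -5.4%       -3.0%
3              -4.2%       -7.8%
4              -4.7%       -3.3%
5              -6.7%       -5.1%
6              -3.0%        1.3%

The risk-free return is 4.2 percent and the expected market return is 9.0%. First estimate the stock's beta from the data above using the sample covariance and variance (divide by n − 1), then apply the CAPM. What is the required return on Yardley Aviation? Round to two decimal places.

7.78%

Mean R_i = (8.2 − 5.4 − 4.2 − 4.7 − 6.7 − 3.0) / 6 = -2.6333%
Mean R_m = (11.2 − 3.0 − 7.8 − 3.3 − 5.1 + 1.3) / 6 = -1.1167%
Σ(R_i − R̄_i)(R_m − R̄_m) = 168.9367  ⇒  Cov = 168.9367 / 5 = 33.7873
Σ(R_m − R̄_m)² = 226.3883  ⇒  Var(R_m) = 226.3883 / 5 = 45.2777
β = Cov / Var(R_m) = 33.7873 / 45.2777 = 0.7462
MRP = 9.0% − 4.2% = 4.80%
E(R) = R_f + β × MRP = 4.2% + 0.7462 × 4.8% = 7.78%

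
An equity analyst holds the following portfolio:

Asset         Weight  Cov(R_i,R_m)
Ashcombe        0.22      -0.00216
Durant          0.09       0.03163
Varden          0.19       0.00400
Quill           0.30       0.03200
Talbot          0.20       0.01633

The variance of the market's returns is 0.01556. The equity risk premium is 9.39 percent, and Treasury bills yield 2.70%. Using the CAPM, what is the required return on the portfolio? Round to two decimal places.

12.35%

β_Ashcombe = -0.00216 / 0.01556 = -0.1388
β_Durant = 0.03163 / 0.01556 = 2.0328
β_Varden = 0.00400 / 0.01556 = 0.2571
β_Quill = 0.03200 / 0.01556 = 2.0566
β_Talbot = 0.01633 / 0.01556 = 1.0495
β_P = Σ w_i β_i = 0.22×-0.1388 + 0.09×2.0328 + 0.19×0.2571 + 0.30×2.0566 + 0.20×1.0495 = 1.0281
E(R_P) = R_f + β_P × MRP = 2.70% + 1.0281 × 9.39% = 12.35%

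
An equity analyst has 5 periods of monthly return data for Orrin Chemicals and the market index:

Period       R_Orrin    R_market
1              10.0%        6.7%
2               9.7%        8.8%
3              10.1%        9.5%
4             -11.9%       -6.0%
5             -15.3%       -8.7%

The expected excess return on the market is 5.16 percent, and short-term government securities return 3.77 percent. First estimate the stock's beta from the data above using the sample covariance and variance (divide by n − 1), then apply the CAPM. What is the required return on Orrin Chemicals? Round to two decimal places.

11.39%

Mean R_i = (10.0 + 9.7 + 10.1 − 11.9 − 15.3) / 5 = 0.5200%
Mean R_m = (6.7 + 8.8 + 9.5 − 6.0 − 8.7) / 5 = 2.0600%
Σ(R_i − R̄_i)(R_m − R̄_m) = 447.4640  ⇒  Cov = 447.4640 / 4 = 111.8660
Σ(R_m − R̄_m)² = 303.0520  ⇒  Var(R_m) = 303.0520 / 4 = 75.7630
β = Cov / Var(R_m) = 111.8660 / 75.7630 = 1.4765
E(R) = R_f + β × MRP = 3.77% + 1.4765 × 5.16% = 11.39%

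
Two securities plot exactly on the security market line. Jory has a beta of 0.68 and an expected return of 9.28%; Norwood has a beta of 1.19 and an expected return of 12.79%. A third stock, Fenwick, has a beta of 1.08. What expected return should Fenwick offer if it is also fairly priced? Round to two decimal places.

MRP (SML slope) = (12.79% − 9.28%) / (1.19 − 0.68) = 3.51% / 0.51 = 6.8824%
R_f (intercept) = 9.28% − 0.68 × 6.8824% = 4.6000%
E(R_Fenwick) = R_f + β × MRP = 4.6000% + 1.08 × 6.8824% = 12.03%

12.03%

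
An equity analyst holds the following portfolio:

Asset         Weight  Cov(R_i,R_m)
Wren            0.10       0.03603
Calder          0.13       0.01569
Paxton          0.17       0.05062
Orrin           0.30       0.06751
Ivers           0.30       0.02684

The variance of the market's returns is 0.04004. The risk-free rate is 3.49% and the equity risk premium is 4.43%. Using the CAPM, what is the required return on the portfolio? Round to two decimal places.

β_Wren = 0.03603 / 0.04004 = 0.8999
β_Calder = 0.01569 / 0.04004 = 0.3919
β_Paxton = 0.05062 / 0.04004 = 1.2642
β_Orrin = 0.06751 / 0.04004 = 1.6861
β_Ivers = 0.02684 / 0.04004 = 0.6703
β_P = Σ w_i β_i = 0.10×0.8999 + 0.13×0.3919 + 0.17×1.2642 + 0.30×1.6861 + 0.30×0.6703 = 1.0628
E(R_P) = R_f + β_P × MRP = 3.49% + 1.0628 × 4.43% = 8.20%

8.20%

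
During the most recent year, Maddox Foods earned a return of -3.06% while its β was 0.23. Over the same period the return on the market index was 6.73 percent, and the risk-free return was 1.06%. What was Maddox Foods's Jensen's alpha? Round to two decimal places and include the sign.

Market excess return = 6.73% − 1.06% = 5.67%
CAPM benchmark = R_f + β(R_m − R_f) = 1.06% + 0.23 × 5.67% = 2.3641%
α = actual − benchmark = -3.06% − 2.3641% = -5.42%

-5.42%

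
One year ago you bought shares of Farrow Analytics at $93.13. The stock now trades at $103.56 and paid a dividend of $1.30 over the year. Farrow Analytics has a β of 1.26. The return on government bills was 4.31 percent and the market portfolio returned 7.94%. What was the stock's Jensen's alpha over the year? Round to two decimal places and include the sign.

Realised HPR = (P1 + D1 − P0) / P0 = (103.56 + 1.30 − 93.13) / 93.13 = 11.73 / 93.13 = 12.5953%
MRP = 7.94% − 4.31% = 3.63%
CAPM required = R_f + β·MRP = 4.31% + 1.26 × 3.63% = 8.8838%
α = realised − required = 12.5953% − 8.8838% = +3.71%

+3.71%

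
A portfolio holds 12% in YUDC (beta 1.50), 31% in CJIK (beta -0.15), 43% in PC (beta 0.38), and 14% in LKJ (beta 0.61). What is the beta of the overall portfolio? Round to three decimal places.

0.382

β_P = Σ w_i β_i = 0.12×1.50 + 0.31×-0.15 + 0.43×0.38 + 0.14×0.61 = 0.3823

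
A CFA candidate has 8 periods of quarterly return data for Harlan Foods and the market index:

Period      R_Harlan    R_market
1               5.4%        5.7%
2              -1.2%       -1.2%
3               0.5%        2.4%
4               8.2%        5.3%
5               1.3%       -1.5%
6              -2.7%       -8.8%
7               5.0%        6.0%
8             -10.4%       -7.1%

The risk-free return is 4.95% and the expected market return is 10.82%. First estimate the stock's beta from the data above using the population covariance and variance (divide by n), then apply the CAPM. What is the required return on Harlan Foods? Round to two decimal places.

10.02%

Mean R_i = (5.4 − 1.2 + 0.5 + 8.2 + 1.3 − 2.7 + 5.0 − 10.4) / 8 = 0.7625%
Mean R_m = (5.7 − 1.2 + 2.4 + 5.3 − 1.5 − 8.8 + 6.0 − 7.1) / 8 = 0.1000%
Σ(R_i − R̄_i)(R_m − R̄_m) = 201.9200  ⇒  Cov = 201.9200 / 8 = 25.2400
Σ(R_m − R̄_m)² = 233.8000  ⇒  Var(R_m) = 233.8000 / 8 = 29.2250
β = Cov / Var(R_m) = 25.2400 / 29.2250 = 0.8636
MRP = 10.82% − 4.95% = 5.87%
E(R) = R_f + β × MRP = 4.95% + 0.8636 × 5.87% = 10.02%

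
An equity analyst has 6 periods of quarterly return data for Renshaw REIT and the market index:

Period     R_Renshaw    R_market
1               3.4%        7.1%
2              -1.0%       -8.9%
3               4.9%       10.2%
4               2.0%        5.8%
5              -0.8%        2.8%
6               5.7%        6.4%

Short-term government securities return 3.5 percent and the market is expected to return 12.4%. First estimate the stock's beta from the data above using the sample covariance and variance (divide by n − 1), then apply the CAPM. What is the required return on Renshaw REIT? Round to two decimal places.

Mean R_i = (3.4 − 1.0 + 4.9 + 2.0 − 0.8 + 5.7) / 6 = 2.3667%
Mean R_m = (7.1 − 8.9 + 10.2 + 5.8 + 2.8 + 6.4) / 6 = 3.9000%
Σ(R_i − R̄_i)(R_m − R̄_m) = 73.4800  ⇒  Cov = 73.4800 / 5 = 14.6960
Σ(R_m − R̄_m)² = 224.8400  ⇒  Var(R_m) = 224.8400 / 5 = 44.9680
β = Cov / Var(R_m) = 14.6960 / 44.9680 = 0.3268
MRP = 12.4% − 3.5% = 8.90%
E(R) = R_f + β × MRP = 3.5% + 0.3268 × 8.9% = 6.41%

6.41%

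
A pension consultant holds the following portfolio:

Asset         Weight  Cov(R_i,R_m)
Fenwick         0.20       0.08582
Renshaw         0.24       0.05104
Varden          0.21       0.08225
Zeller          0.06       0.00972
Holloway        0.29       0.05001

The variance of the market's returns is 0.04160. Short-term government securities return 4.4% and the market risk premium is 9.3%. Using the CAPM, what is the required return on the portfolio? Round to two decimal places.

18.21%

β_Fenwick = 0.08582 / 0.04160 = 2.0630
β_Renshaw = 0.05104 / 0.04160 = 1.2269
β_Varden = 0.08225 / 0.04160 = 1.9772
β_Zeller = 0.00972 / 0.04160 = 0.2337
β_Holloway = 0.05001 / 0.04160 = 1.2022
β_P = Σ w_i β_i = 0.20×2.0630 + 0.24×1.2269 + 0.21×1.9772 + 0.06×0.2337 + 0.29×1.2022 = 1.4849
E(R_P) = R_f + β_P × MRP = 4.4% + 1.4849 × 9.3% = 18.21%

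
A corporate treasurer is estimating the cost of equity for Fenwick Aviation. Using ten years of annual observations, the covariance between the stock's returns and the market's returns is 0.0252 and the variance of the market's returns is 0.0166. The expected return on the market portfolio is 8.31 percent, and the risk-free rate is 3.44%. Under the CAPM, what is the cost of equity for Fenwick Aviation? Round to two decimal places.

10.83%

β = Cov(R_i, R_m) / Var(R_m) = 0.0252 / 0.0166 = 1.5181
MRP = 8.31% − 3.44% = 4.87%
E(R) = R_f + β × MRP = 3.44% + 1.5181 × 4.87% = 10.83%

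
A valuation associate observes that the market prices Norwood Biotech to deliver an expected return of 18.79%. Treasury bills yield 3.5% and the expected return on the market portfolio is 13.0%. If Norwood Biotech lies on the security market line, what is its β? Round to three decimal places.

MRP = 13.0% − 3.5% = 9.50%
β = (E(R) − R_f) / MRP = (18.79% − 3.5%) / 9.5% = 15.29% / 9.5% = 1.609

1.609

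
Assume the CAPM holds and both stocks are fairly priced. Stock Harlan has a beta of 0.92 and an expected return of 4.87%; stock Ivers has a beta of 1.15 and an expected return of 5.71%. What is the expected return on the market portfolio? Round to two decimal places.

Both satisfy E(R) = R_f + β·MRP, so the slope of the SML is
MRP = (5.71% − 4.87%) / (1.15 − 0.92) = 0.84% / 0.23 = 3.6522%
R_f = E(R_Harlan) − β_Harlan·MRP = 4.87% − 0.92 × 3.6522% = 1.5100%
E(R_m) = R_f + MRP = 1.5100% + 3.6522% = 5.16%

5.16%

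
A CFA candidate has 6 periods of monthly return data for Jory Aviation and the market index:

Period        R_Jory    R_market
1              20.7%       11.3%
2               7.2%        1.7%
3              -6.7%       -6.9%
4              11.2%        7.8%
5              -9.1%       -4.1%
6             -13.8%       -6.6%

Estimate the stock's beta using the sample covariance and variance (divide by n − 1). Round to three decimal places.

Mean R_i = (20.7 + 7.2 − 6.7 + 11.2 − 9.1 − 13.8) / 6 = 1.5833%
Mean R_m = (11.3 + 1.7 − 6.9 + 7.8 − 4.1 − 6.6) / 6 = 0.5333%
Σ(R_i − R̄_i)(R_m − R̄_m) = 503.0633  ⇒  Cov = 503.0633 / 5 = 100.6127
Σ(R_m − R̄_m)² = 297.6933  ⇒  Var(R_m) = 297.6933 / 5 = 59.5387
β = Cov / Var(R_m) = 100.6127 / 59.5387 = 1.6899

1.690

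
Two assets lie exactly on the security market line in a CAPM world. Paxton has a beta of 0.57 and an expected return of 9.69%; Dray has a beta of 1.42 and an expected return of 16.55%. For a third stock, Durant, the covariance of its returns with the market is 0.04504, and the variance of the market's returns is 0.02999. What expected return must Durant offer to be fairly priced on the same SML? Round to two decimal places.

17.21%

MRP = (16.55% − 9.69%) / (1.42 − 0.57) = 8.0706%
R_f = 9.69% − 0.57 × 8.0706% = 5.0898%
β_Durant = Cov / Var(R_m) = 0.04504 / 0.02999 = 1.5018
E(R_Durant) = R_f + β × MRP = 5.0898% + 1.5018 × 8.0706% = 17.21%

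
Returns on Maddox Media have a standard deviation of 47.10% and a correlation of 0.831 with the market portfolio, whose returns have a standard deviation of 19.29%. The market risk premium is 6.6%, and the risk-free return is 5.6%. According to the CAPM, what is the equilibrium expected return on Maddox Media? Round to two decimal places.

18.99%

β = ρ × σ_i / σ_m = 0.831 × 47.10% / 19.29% = 2.0290
E(R) = 5.6% + 2.0290 × 6.6% = 18.99%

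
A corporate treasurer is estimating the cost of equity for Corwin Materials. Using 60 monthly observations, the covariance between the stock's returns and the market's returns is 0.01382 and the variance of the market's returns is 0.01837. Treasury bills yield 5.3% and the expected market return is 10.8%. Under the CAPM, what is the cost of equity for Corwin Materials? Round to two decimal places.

β = Cov(R_i, R_m) / Var(R_m) = 0.01382 / 0.01837 = 0.7523
MRP = 10.8% − 5.3% = 5.50%
E(R) = R_f + β × MRP = 5.3% + 0.7523 × 5.5% = 9.44%

9.44%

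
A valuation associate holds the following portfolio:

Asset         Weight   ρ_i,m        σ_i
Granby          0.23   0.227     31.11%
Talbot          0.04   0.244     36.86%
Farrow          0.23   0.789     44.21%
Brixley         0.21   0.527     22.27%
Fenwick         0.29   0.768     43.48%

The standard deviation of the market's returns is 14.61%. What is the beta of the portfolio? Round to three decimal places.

1.516

β_Granby = 0.227 × 31.11% / 14.61% = 0.4834
β_Talbot = 0.244 × 36.86% / 14.61% = 0.6156
β_Farrow = 0.789 × 44.21% / 14.61% = 2.3875
β_Brixley = 0.527 × 22.27% / 14.61% = 0.8033
β_Fenwick = 0.768 × 43.48% / 14.61% = 2.2856
β_P = Σ w_i β_i = 0.23×0.4834 + 0.04×0.6156 + 0.23×2.3875 + 0.21×0.8033 + 0.29×2.2856 = 1.5164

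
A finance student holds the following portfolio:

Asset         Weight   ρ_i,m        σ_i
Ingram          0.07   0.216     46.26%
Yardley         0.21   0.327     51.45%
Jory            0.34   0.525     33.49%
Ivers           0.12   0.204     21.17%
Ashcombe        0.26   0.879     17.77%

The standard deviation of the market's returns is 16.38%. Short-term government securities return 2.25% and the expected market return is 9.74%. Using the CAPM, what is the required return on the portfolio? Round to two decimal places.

9.01%

β_Ingram = 0.216 × 46.26% / 16.38% = 0.6100
β_Yardley = 0.327 × 51.45% / 16.38% = 1.0271
β_Jory = 0.525 × 33.49% / 16.38% = 1.0734
β_Ivers = 0.204 × 21.17% / 16.38% = 0.2637
β_Ashcombe = 0.879 × 17.77% / 16.38% = 0.9536
β_P = Σ w_i β_i = 0.07×0.6100 + 0.21×1.0271 + 0.34×1.0734 + 0.12×0.2637 + 0.26×0.9536 = 0.9029
MRP = 9.74% − 2.25% = 7.49%
E(R_P) = R_f + β_P × MRP = 2.25% + 0.9029 × 7.49% = 9.01%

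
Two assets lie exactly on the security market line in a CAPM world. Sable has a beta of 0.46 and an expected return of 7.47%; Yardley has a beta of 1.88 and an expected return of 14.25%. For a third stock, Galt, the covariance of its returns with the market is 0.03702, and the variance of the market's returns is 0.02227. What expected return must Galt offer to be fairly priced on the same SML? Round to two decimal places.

13.21%

MRP = (14.25% − 7.47%) / (1.88 − 0.46) = 4.7746%
R_f = 7.47% − 0.46 × 4.7746% = 5.2737%
β_Galt = Cov / Var(R_m) = 0.03702 / 0.02227 = 1.6623
E(R_Galt) = R_f + β × MRP = 5.2737% + 1.6623 × 4.7746% = 13.21%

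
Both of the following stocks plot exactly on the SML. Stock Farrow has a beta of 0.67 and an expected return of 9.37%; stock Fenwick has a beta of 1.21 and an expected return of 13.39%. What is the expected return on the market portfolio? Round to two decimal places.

11.83%

Both satisfy E(R) = R_f + β·MRP, so the slope of the SML is
MRP = (13.39% − 9.37%) / (1.21 − 0.67) = 4.02% / 0.54 = 7.4444%
R_f = E(R_Farrow) − β_Farrow·MRP = 9.37% − 0.67 × 7.4444% = 4.3823%
E(R_m) = R_f + MRP = 4.3823% + 7.4444% = 11.83%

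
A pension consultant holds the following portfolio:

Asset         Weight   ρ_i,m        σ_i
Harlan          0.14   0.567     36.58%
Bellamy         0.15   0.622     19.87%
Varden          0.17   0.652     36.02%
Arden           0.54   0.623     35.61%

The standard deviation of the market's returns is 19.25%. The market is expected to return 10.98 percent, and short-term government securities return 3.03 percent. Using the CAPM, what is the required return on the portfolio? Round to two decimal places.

11.59%

β_Harlan = 0.567 × 36.58% / 19.25% = 1.0774
β_Bellamy = 0.622 × 19.87% / 19.25% = 0.6420
β_Varden = 0.652 × 36.02% / 19.25% = 1.2200
β_Arden = 0.623 × 35.61% / 19.25% = 1.1525
β_P = Σ w_i β_i = 0.14×1.0774 + 0.15×0.6420 + 0.17×1.2200 + 0.54×1.1525 = 1.0769
MRP = 10.98% − 3.03% = 7.95%
E(R_P) = R_f + β_P × MRP = 3.03% + 1.0769 × 7.95% = 11.59%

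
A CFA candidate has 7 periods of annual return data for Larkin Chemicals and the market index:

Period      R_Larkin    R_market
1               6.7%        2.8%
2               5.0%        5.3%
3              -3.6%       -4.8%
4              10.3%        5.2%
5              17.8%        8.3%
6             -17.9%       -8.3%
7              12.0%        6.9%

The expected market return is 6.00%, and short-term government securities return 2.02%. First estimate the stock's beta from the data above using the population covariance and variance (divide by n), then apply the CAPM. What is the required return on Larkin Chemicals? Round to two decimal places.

Mean R_i = (6.7 + 5.0 − 3.6 + 10.3 + 17.8 − 17.9 + 12.0) / 7 = 4.3286%
Mean R_m = (2.8 + 5.3 − 4.8 + 5.2 + 8.3 − 8.3 + 6.9) / 7 = 2.2000%
Σ(R_i − R̄_i)(R_m − R̄_m) = 428.5500  ⇒  Cov = 428.5500 / 7 = 61.2214
Σ(R_m − R̄_m)² = 237.5200  ⇒  Var(R_m) = 237.5200 / 7 = 33.9314
β = Cov / Var(R_m) = 61.2214 / 33.9314 = 1.8043
MRP = 6.00% − 2.02% = 3.98%
E(R) = R_f + β × MRP = 2.02% + 1.8043 × 3.98% = 9.20%

9.20%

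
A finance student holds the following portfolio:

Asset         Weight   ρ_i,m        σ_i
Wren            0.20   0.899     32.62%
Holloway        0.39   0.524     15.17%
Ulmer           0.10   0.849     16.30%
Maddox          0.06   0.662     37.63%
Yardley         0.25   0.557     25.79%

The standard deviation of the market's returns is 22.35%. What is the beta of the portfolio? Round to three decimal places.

β_Wren = 0.899 × 32.62% / 22.35% = 1.3121
β_Holloway = 0.524 × 15.17% / 22.35% = 0.3557
β_Ulmer = 0.849 × 16.30% / 22.35% = 0.6192
β_Maddox = 0.662 × 37.63% / 22.35% = 1.1146
β_Yardley = 0.557 × 25.79% / 22.35% = 0.6427
β_P = Σ w_i β_i = 0.20×1.3121 + 0.39×0.3557 + 0.10×0.6192 + 0.06×1.1146 + 0.25×0.6427 = 0.6906

0.691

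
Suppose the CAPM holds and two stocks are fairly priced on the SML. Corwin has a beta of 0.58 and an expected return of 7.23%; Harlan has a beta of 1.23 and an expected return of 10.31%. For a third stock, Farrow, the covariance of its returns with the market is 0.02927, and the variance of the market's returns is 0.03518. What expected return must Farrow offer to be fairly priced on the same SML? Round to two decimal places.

8.42%

MRP = (10.31% − 7.23%) / (1.23 − 0.58) = 4.7385%
R_f = 7.23% − 0.58 × 4.7385% = 4.4817%
β_Farrow = Cov / Var(R_m) = 0.02927 / 0.03518 = 0.8320
E(R_Farrow) = R_f + β × MRP = 4.4817% + 0.8320 × 4.7385% = 8.42%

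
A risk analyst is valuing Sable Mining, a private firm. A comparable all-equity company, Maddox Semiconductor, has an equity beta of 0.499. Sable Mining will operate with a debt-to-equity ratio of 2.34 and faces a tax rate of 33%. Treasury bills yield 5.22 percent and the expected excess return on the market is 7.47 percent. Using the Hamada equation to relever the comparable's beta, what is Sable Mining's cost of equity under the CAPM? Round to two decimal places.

14.79%

β_L = β_U × [1 + (1 − t)(D/E)] = 0.499 × [1 + (1 − 0.33) × 2.34]
    = 0.499 × [1 + 0.67 × 2.34] = 0.499 × 2.5678 = 1.2813
E(R) = R_f + β_L × MRP = 5.22% + 1.2813 × 7.47% = 14.79%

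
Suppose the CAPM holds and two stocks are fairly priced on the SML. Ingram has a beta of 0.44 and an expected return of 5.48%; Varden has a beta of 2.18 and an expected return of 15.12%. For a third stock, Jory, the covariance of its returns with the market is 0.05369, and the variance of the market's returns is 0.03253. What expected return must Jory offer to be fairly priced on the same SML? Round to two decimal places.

MRP = (15.12% − 5.48%) / (2.18 − 0.44) = 5.5402%
R_f = 5.48% − 0.44 × 5.5402% = 3.0423%
β_Jory = Cov / Var(R_m) = 0.05369 / 0.03253 = 1.6505
E(R_Jory) = R_f + β × MRP = 3.0423% + 1.6505 × 5.5402% = 12.19%

12.19%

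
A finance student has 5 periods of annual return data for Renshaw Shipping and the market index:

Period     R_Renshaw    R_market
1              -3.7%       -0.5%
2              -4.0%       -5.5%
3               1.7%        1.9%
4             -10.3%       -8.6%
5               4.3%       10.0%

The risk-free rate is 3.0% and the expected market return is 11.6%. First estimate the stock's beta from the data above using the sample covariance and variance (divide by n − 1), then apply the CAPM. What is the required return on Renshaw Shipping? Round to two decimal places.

Mean R_i = (-3.7 − 4.0 + 1.7 − 10.3 + 4.3) / 5 = -2.4000%
Mean R_m = (-0.5 − 5.5 + 1.9 − 8.6 + 10.0) / 5 = -0.5400%
Σ(R_i − R̄_i)(R_m − R̄_m) = 152.1800  ⇒  Cov = 152.1800 / 4 = 38.0450
Σ(R_m − R̄_m)² = 206.6120  ⇒  Var(R_m) = 206.6120 / 4 = 51.6530
β = Cov / Var(R_m) = 38.0450 / 51.6530 = 0.7365
MRP = 11.6% − 3.0% = 8.60%
E(R) = R_f + β × MRP = 3.0% + 0.7365 × 8.6% = 9.33%

9.33%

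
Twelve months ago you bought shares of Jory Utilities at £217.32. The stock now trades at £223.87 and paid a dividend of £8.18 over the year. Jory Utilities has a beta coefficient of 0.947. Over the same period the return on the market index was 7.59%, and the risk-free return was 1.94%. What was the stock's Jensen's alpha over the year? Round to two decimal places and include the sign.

Realised HPR = (P1 + D1 − P0) / P0 = (223.87 + 8.18 − 217.32) / 217.32 = 14.73 / 217.32 = 6.7780%
MRP = 7.59% − 1.94% = 5.65%
CAPM required = R_f + β·MRP = 1.94% + 0.947 × 5.65% = 7.29055%
α = realised − required = 6.7780% − 7.29055% = -0.51%

-0.51%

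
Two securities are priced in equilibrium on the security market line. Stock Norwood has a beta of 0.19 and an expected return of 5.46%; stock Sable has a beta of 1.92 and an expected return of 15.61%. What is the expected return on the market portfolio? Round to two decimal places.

10.21%

Both satisfy E(R) = R_f + β·MRP, so the slope of the SML is
MRP = (15.61% − 5.46%) / (1.92 − 0.19) = 10.15% / 1.73 = 5.8671%
R_f = E(R_Norwood) − β_Norwood·MRP = 5.46% − 0.19 × 5.8671% = 4.3453%
E(R_m) = R_f + MRP = 4.3453% + 5.8671% = 10.21%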